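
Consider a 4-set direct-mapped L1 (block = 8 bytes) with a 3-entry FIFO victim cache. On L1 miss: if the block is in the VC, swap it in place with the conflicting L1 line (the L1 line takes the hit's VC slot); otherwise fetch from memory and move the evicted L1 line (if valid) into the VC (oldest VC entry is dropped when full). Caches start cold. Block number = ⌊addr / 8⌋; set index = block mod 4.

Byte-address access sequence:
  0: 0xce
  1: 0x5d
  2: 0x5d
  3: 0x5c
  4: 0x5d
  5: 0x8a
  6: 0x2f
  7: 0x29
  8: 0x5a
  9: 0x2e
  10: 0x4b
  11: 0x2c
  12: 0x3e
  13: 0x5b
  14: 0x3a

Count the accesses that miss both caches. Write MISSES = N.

MISSES = 6

  [0] addr=0xce blk=25 s=1: MISS | VC []
  [1] addr=0x5d blk=11 s=3: MISS | VC []
  [2] addr=0x5d blk=11 s=3: L1-HIT | VC []
  [3] addr=0x5c blk=11 s=3: L1-HIT | VC []
  [4] addr=0x5d blk=11 s=3: L1-HIT | VC []
  [5] addr=0x8a blk=17 s=1: MISS | VC [25]
  [6] addr=0x2f blk=5 s=1: MISS | VC [25, 17]
  [7] addr=0x29 blk=5 s=1: L1-HIT | VC [25, 17]
  [8] addr=0x5a blk=11 s=3: L1-HIT | VC [25, 17]
  [9] addr=0x2e blk=5 s=1: L1-HIT | VC [25, 17]
  [10] addr=0x4b blk=9 s=1: MISS | VC [25, 17, 5]
  [11] addr=0x2c blk=5 s=1: VC-HIT | VC [25, 17, 9]
  [12] addr=0x3e blk=7 s=3: MISS | VC [17, 9, 11]
  [13] addr=0x5b blk=11 s=3: VC-HIT | VC [17, 9, 7]
  [14] addr=0x3a blk=7 s=3: VC-HIT | VC [17, 9, 11]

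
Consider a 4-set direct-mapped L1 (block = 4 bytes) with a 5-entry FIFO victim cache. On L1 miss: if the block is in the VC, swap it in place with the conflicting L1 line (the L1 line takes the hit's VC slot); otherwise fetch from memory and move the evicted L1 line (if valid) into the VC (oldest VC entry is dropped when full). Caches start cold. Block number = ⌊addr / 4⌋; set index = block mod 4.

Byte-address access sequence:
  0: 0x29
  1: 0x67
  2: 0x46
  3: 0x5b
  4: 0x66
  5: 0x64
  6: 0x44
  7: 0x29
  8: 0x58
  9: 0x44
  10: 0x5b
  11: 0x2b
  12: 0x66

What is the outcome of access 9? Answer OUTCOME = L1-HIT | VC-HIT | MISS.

OUTCOME = L1-HIT

  [0] addr=0x29 blk=10 s=2: MISS | VC []
  [1] addr=0x67 blk=25 s=1: MISS | VC []
  [2] addr=0x46 blk=17 s=1: MISS | VC [25]
  [3] addr=0x5b blk=22 s=2: MISS | VC [25, 10]
  [4] addr=0x66 blk=25 s=1: VC-HIT | VC [17, 10]
  [5] addr=0x64 blk=25 s=1: L1-HIT | VC [17, 10]
  [6] addr=0x44 blk=17 s=1: VC-HIT | VC [25, 10]
  [7] addr=0x29 blk=10 s=2: VC-HIT | VC [25, 22]
  [8] addr=0x58 blk=22 s=2: VC-HIT | VC [25, 10]
  [9] addr=0x44 blk=17 s=1: L1-HIT | VC [25, 10]
  [10] addr=0x5b blk=22 s=2: L1-HIT | VC [25, 10]
  [11] addr=0x2b blk=10 s=2: VC-HIT | VC [25, 22]
  [12] addr=0x66 blk=25 s=1: VC-HIT | VC [17, 22]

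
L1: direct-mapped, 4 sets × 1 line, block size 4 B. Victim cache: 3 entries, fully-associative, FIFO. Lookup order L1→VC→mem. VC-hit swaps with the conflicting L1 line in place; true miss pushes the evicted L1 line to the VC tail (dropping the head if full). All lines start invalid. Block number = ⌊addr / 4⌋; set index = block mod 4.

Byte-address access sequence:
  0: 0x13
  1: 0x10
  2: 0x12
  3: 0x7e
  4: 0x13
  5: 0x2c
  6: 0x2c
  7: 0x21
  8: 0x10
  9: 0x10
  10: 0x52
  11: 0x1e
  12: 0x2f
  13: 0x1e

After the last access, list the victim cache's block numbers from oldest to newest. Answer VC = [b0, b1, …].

  [0] addr=0x13 blk=4 s=0: MISS | VC []
  [1] addr=0x10 blk=4 s=0: L1-HIT | VC []
  [2] addr=0x12 blk=4 s=0: L1-HIT | VC []
  [3] addr=0x7e blk=31 s=3: MISS | VC []
  [4] addr=0x13 blk=4 s=0: L1-HIT | VC []
  [5] addr=0x2c blk=11 s=3: MISS | VC [31]
  [6] addr=0x2c blk=11 s=3: L1-HIT | VC [31]
  [7] addr=0x21 blk=8 s=0: MISS | VC [31, 4]
  [8] addr=0x10 blk=4 s=0: VC-HIT | VC [31, 8]
  [9] addr=0x10 blk=4 s=0: L1-HIT | VC [31, 8]
  [10] addr=0x52 blk=20 s=0: MISS | VC [31, 8, 4]
  [11] addr=0x1e blk=7 s=3: MISS | VC [8, 4, 11]
  [12] addr=0x2f blk=11 s=3: VC-HIT | VC [8, 4, 7]
  [13] addr=0x1e blk=7 s=3: VC-HIT | VC [8, 4, 11]

VC = [8, 4, 11]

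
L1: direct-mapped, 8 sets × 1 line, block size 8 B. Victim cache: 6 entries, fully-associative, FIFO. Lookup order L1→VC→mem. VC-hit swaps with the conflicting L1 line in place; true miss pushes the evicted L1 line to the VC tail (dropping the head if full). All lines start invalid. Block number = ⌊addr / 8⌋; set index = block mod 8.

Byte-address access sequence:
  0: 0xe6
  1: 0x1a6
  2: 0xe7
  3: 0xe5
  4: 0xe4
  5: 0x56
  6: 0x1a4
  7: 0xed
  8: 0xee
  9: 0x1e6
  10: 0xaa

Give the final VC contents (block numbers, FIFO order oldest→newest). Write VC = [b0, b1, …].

VC = [28, 52, 29]

  [0] addr=0xe6 blk=28 s=4: MISS | VC []
  [1] addr=0x1a6 blk=52 s=4: MISS | VC [28]
  [2] addr=0xe7 blk=28 s=4: VC-HIT | VC [52]
  [3] addr=0xe5 blk=28 s=4: L1-HIT | VC [52]
  [4] addr=0xe4 blk=28 s=4: L1-HIT | VC [52]
  [5] addr=0x56 blk=10 s=2: MISS | VC [52]
  [6] addr=0x1a4 blk=52 s=4: VC-HIT | VC [28]
  [7] addr=0xed blk=29 s=5: MISS | VC [28]
  [8] addr=0xee blk=29 s=5: L1-HIT | VC [28]
  [9] addr=0x1e6 blk=60 s=4: MISS | VC [28, 52]
  [10] addr=0xaa blk=21 s=5: MISS | VC [28, 52, 29]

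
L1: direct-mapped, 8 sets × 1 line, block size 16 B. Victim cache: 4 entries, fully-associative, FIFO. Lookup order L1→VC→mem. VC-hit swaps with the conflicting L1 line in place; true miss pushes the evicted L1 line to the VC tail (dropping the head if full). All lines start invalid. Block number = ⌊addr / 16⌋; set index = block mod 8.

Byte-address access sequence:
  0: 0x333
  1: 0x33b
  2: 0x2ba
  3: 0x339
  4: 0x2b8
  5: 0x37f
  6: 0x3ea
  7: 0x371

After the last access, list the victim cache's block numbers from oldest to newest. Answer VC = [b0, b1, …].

0: 0x333 (blk 51, set 3) → MISS  vc=[]
1: 0x33b (blk 51, set 3) → L1-HIT  vc=[]
2: 0x2ba (blk 43, set 3) → MISS  vc=[51]
3: 0x339 (blk 51, set 3) → VC-HIT  vc=[43]
4: 0x2b8 (blk 43, set 3) → VC-HIT  vc=[51]
5: 0x37f (blk 55, set 7) → MISS  vc=[51]
6: 0x3ea (blk 62, set 6) → MISS  vc=[51]
7: 0x371 (blk 55, set 7) → L1-HIT  vc=[51]

VC = [51]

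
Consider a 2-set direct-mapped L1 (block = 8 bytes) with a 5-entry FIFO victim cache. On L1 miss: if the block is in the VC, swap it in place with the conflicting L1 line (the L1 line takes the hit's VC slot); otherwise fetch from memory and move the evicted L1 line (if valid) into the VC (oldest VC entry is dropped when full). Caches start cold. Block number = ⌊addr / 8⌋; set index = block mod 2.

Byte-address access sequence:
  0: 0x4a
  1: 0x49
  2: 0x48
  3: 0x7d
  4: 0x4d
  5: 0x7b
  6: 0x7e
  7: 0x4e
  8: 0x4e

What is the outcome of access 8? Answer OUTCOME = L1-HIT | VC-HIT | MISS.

#0 0x4a→b9/s1 MISS; vc=[]
#1 0x49→b9/s1 L1-HIT; vc=[]
#2 0x48→b9/s1 L1-HIT; vc=[]
#3 0x7d→b15/s1 MISS; vc=[9]
#4 0x4d→b9/s1 VC-HIT; vc=[15]
#5 0x7b→b15/s1 VC-HIT; vc=[9]
#6 0x7e→b15/s1 L1-HIT; vc=[9]
#7 0x4e→b9/s1 VC-HIT; vc=[15]
#8 0x4e→b9/s1 L1-HIT; vc=[15]

OUTCOME = L1-HIT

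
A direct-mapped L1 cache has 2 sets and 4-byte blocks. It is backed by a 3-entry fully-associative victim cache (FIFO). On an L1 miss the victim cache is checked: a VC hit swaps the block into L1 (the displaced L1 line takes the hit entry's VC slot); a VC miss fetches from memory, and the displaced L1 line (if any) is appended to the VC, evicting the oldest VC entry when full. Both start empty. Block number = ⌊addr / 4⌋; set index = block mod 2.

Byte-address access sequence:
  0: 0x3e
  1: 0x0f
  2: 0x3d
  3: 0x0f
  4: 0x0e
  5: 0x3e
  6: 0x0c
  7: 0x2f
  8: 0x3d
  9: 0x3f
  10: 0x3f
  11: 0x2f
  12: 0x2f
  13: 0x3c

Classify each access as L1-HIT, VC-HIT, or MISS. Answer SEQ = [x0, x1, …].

SEQ = [MISS, MISS, VC-HIT, VC-HIT, L1-HIT, VC-HIT, VC-HIT, MISS, VC-HIT, L1-HIT, L1-HIT, VC-HIT, L1-HIT, VC-HIT]

#0 0x3e→b15/s1 MISS; vc=[]
#1 0xf→b3/s1 MISS; vc=[15]
#2 0x3d→b15/s1 VC-HIT; vc=[3]
#3 0xf→b3/s1 VC-HIT; vc=[15]
#4 0xe→b3/s1 L1-HIT; vc=[15]
#5 0x3e→b15/s1 VC-HIT; vc=[3]
#6 0xc→b3/s1 VC-HIT; vc=[15]
#7 0x2f→b11/s1 MISS; vc=[15,3]
#8 0x3d→b15/s1 VC-HIT; vc=[11,3]
#9 0x3f→b15/s1 L1-HIT; vc=[11,3]
#10 0x3f→b15/s1 L1-HIT; vc=[11,3]
#11 0x2f→b11/s1 VC-HIT; vc=[15,3]
#12 0x2f→b11/s1 L1-HIT; vc=[15,3]
#13 0x3c→b15/s1 VC-HIT; vc=[11,3]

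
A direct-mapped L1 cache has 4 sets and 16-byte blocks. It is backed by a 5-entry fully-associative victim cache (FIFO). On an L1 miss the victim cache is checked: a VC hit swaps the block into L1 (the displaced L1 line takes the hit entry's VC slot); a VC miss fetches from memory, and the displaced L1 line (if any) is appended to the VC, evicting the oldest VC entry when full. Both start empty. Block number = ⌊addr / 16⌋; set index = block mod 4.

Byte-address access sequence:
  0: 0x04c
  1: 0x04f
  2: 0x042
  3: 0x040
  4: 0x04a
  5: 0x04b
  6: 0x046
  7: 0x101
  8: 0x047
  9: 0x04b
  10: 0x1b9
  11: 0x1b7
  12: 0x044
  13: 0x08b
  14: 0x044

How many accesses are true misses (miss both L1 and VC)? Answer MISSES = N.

MISSES = 4

  [0] addr=0x4c blk=4 s=0: MISS | VC []
  [1] addr=0x4f blk=4 s=0: L1-HIT | VC []
  [2] addr=0x42 blk=4 s=0: L1-HIT | VC []
  [3] addr=0x40 blk=4 s=0: L1-HIT | VC []
  [4] addr=0x4a blk=4 s=0: L1-HIT | VC []
  [5] addr=0x4b blk=4 s=0: L1-HIT | VC []
  [6] addr=0x46 blk=4 s=0: L1-HIT | VC []
  [7] addr=0x101 blk=16 s=0: MISS | VC [4]
  [8] addr=0x47 blk=4 s=0: VC-HIT | VC [16]
  [9] addr=0x4b blk=4 s=0: L1-HIT | VC [16]
  [10] addr=0x1b9 blk=27 s=3: MISS | VC [16]
  [11] addr=0x1b7 blk=27 s=3: L1-HIT | VC [16]
  [12] addr=0x44 blk=4 s=0: L1-HIT | VC [16]
  [13] addr=0x8b blk=8 s=0: MISS | VC [16, 4]
  [14] addr=0x44 blk=4 s=0: VC-HIT | VC [16, 8]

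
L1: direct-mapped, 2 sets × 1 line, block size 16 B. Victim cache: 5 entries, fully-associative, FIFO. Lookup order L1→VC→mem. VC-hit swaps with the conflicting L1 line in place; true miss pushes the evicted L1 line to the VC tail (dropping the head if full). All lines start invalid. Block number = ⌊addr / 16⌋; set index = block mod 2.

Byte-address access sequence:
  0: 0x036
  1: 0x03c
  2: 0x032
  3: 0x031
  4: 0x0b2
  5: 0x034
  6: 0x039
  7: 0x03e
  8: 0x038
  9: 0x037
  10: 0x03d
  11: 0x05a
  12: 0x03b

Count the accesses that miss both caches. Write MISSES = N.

MISSES = 3

#0 0x36→b3/s1 MISS; vc=[]
#1 0x3c→b3/s1 L1-HIT; vc=[]
#2 0x32→b3/s1 L1-HIT; vc=[]
#3 0x31→b3/s1 L1-HIT; vc=[]
#4 0xb2→b11/s1 MISS; vc=[3]
#5 0x34→b3/s1 VC-HIT; vc=[11]
#6 0x39→b3/s1 L1-HIT; vc=[11]
#7 0x3e→b3/s1 L1-HIT; vc=[11]
#8 0x38→b3/s1 L1-HIT; vc=[11]
#9 0x37→b3/s1 L1-HIT; vc=[11]
#10 0x3d→b3/s1 L1-HIT; vc=[11]
#11 0x5a→b5/s1 MISS; vc=[11,3]
#12 0x3b→b3/s1 VC-HIT; vc=[11,5]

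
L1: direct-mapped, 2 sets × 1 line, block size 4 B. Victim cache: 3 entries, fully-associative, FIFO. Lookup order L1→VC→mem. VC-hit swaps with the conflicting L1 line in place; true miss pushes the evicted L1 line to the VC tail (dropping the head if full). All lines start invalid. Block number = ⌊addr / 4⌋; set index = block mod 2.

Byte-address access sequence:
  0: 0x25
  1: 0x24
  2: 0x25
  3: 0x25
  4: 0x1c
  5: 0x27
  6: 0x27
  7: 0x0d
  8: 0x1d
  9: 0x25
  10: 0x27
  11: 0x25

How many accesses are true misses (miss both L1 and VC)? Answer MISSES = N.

MISSES = 3

  [0] addr=0x25 blk=9 s=1: MISS | VC []
  [1] addr=0x24 blk=9 s=1: L1-HIT | VC []
  [2] addr=0x25 blk=9 s=1: L1-HIT | VC []
  [3] addr=0x25 blk=9 s=1: L1-HIT | VC []
  [4] addr=0x1c blk=7 s=1: MISS | VC [9]
  [5] addr=0x27 blk=9 s=1: VC-HIT | VC [7]
  [6] addr=0x27 blk=9 s=1: L1-HIT | VC [7]
  [7] addr=0xd blk=3 s=1: MISS | VC [7, 9]
  [8] addr=0x1d blk=7 s=1: VC-HIT | VC [3, 9]
  [9] addr=0x25 blk=9 s=1: VC-HIT | VC [3, 7]
  [10] addr=0x27 blk=9 s=1: L1-HIT | VC [3, 7]
  [11] addr=0x25 blk=9 s=1: L1-HIT | VC [3, 7]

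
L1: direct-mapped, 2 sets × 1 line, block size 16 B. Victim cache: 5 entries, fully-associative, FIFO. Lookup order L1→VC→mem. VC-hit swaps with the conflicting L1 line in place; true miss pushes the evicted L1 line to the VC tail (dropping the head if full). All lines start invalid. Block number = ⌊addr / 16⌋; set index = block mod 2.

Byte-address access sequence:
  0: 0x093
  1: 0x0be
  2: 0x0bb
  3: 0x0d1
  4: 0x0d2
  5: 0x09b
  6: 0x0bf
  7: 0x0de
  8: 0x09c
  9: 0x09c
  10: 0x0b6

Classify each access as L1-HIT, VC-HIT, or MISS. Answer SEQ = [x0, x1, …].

  [0] addr=0x93 blk=9 s=1: MISS | VC []
  [1] addr=0xbe blk=11 s=1: MISS | VC [9]
  [2] addr=0xbb blk=11 s=1: L1-HIT | VC [9]
  [3] addr=0xd1 blk=13 s=1: MISS | VC [9, 11]
  [4] addr=0xd2 blk=13 s=1: L1-HIT | VC [9, 11]
  [5] addr=0x9b blk=9 s=1: VC-HIT | VC [13, 11]
  [6] addr=0xbf blk=11 s=1: VC-HIT | VC [13, 9]
  [7] addr=0xde blk=13 s=1: VC-HIT | VC [11, 9]
  [8] addr=0x9c blk=9 s=1: VC-HIT | VC [11, 13]
  [9] addr=0x9c blk=9 s=1: L1-HIT | VC [11, 13]
  [10] addr=0xb6 blk=11 s=1: VC-HIT | VC [9, 13]

SEQ = [MISS, MISS, L1-HIT, MISS, L1-HIT, VC-HIT, VC-HIT, VC-HIT, VC-HIT, L1-HIT, VC-HIT]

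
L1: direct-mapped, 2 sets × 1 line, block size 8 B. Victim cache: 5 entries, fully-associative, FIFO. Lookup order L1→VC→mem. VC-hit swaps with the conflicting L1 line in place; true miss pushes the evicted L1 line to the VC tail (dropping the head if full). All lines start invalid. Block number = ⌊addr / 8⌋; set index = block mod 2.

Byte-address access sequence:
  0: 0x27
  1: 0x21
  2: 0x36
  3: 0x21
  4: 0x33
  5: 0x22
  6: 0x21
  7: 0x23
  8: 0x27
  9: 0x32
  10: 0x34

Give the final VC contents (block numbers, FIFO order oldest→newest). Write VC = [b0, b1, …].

#0 0x27→b4/s0 MISS; vc=[]
#1 0x21→b4/s0 L1-HIT; vc=[]
#2 0x36→b6/s0 MISS; vc=[4]
#3 0x21→b4/s0 VC-HIT; vc=[6]
#4 0x33→b6/s0 VC-HIT; vc=[4]
#5 0x22→b4/s0 VC-HIT; vc=[6]
#6 0x21→b4/s0 L1-HIT; vc=[6]
#7 0x23→b4/s0 L1-HIT; vc=[6]
#8 0x27→b4/s0 L1-HIT; vc=[6]
#9 0x32→b6/s0 VC-HIT; vc=[4]
#10 0x34→b6/s0 L1-HIT; vc=[4]

VC = [4]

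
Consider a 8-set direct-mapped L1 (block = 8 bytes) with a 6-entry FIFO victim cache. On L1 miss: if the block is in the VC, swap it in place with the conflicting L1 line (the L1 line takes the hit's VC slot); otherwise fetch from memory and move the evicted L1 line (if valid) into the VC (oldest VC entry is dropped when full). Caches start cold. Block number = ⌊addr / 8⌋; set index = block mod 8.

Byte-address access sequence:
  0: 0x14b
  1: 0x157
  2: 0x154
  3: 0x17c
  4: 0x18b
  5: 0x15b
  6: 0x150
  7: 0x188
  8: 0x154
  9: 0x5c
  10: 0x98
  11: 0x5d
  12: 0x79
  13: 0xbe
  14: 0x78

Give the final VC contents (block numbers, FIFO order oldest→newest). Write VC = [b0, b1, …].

VC = [41, 43, 19, 47, 23]

  [0] addr=0x14b blk=41 s=1: MISS | VC []
  [1] addr=0x157 blk=42 s=2: MISS | VC []
  [2] addr=0x154 blk=42 s=2: L1-HIT | VC []
  [3] addr=0x17c blk=47 s=7: MISS | VC []
  [4] addr=0x18b blk=49 s=1: MISS | VC [41]
  [5] addr=0x15b blk=43 s=3: MISS | VC [41]
  [6] addr=0x150 blk=42 s=2: L1-HIT | VC [41]
  [7] addr=0x188 blk=49 s=1: L1-HIT | VC [41]
  [8] addr=0x154 blk=42 s=2: L1-HIT | VC [41]
  [9] addr=0x5c blk=11 s=3: MISS | VC [41, 43]
  [10] addr=0x98 blk=19 s=3: MISS | VC [41, 43, 11]
  [11] addr=0x5d blk=11 s=3: VC-HIT | VC [41, 43, 19]
  [12] addr=0x79 blk=15 s=7: MISS | VC [41, 43, 19, 47]
  [13] addr=0xbe blk=23 s=7: MISS | VC [41, 43, 19, 47, 15]
  [14] addr=0x78 blk=15 s=7: VC-HIT | VC [41, 43, 19, 47, 23]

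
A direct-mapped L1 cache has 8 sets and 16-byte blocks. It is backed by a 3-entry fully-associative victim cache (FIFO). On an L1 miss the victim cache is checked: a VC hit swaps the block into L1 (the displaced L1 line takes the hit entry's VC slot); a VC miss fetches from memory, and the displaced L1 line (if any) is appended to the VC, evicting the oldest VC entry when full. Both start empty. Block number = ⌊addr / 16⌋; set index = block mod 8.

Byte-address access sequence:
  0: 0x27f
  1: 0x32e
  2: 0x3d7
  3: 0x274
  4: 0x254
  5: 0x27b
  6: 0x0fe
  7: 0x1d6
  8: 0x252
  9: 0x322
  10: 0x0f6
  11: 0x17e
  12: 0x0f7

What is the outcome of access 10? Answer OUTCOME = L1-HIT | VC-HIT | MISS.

OUTCOME = L1-HIT

  [0] addr=0x27f blk=39 s=7: MISS | VC []
  [1] addr=0x32e blk=50 s=2: MISS | VC []
  [2] addr=0x3d7 blk=61 s=5: MISS | VC []
  [3] addr=0x274 blk=39 s=7: L1-HIT | VC []
  [4] addr=0x254 blk=37 s=5: MISS | VC [61]
  [5] addr=0x27b blk=39 s=7: L1-HIT | VC [61]
  [6] addr=0xfe blk=15 s=7: MISS | VC [61, 39]
  [7] addr=0x1d6 blk=29 s=5: MISS | VC [61, 39, 37]
  [8] addr=0x252 blk=37 s=5: VC-HIT | VC [61, 39, 29]
  [9] addr=0x322 blk=50 s=2: L1-HIT | VC [61, 39, 29]
  [10] addr=0xf6 blk=15 s=7: L1-HIT | VC [61, 39, 29]
  [11] addr=0x17e blk=23 s=7: MISS | VC [39, 29, 15]
  [12] addr=0xf7 blk=15 s=7: VC-HIT | VC [39, 29, 23]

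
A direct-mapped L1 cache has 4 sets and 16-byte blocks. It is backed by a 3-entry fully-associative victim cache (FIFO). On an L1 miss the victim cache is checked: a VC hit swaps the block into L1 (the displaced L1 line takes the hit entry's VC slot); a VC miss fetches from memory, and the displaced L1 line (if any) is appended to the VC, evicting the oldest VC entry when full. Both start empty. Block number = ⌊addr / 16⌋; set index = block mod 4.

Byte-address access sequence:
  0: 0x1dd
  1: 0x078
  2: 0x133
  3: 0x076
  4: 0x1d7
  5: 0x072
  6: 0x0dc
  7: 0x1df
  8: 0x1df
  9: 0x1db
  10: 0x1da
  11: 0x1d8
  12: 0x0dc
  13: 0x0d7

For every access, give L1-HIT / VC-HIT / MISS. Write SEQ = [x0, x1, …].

SEQ = [MISS, MISS, MISS, VC-HIT, L1-HIT, L1-HIT, MISS, VC-HIT, L1-HIT, L1-HIT, L1-HIT, L1-HIT, VC-HIT, L1-HIT]

  [0] addr=0x1dd blk=29 s=1: MISS | VC []
  [1] addr=0x78 blk=7 s=3: MISS | VC []
  [2] addr=0x133 blk=19 s=3: MISS | VC [7]
  [3] addr=0x76 blk=7 s=3: VC-HIT | VC [19]
  [4] addr=0x1d7 blk=29 s=1: L1-HIT | VC [19]
  [5] addr=0x72 blk=7 s=3: L1-HIT | VC [19]
  [6] addr=0xdc blk=13 s=1: MISS | VC [19, 29]
  [7] addr=0x1df blk=29 s=1: VC-HIT | VC [19, 13]
  [8] addr=0x1df blk=29 s=1: L1-HIT | VC [19, 13]
  [9] addr=0x1db blk=29 s=1: L1-HIT | VC [19, 13]
  [10] addr=0x1da blk=29 s=1: L1-HIT | VC [19, 13]
  [11] addr=0x1d8 blk=29 s=1: L1-HIT | VC [19, 13]
  [12] addr=0xdc blk=13 s=1: VC-HIT | VC [19, 29]
  [13] addr=0xd7 blk=13 s=1: L1-HIT | VC [19, 29]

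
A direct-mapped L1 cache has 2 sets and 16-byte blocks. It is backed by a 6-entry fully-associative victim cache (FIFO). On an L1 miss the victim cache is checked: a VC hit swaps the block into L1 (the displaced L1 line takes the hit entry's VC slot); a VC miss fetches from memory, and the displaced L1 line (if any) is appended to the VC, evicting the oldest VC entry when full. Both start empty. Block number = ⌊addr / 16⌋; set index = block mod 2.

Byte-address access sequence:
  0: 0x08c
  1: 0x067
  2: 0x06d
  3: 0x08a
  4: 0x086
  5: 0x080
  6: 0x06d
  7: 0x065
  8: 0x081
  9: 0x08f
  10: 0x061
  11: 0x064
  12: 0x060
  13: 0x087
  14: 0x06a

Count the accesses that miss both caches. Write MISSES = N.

#0 0x8c→b8/s0 MISS; vc=[]
#1 0x67→b6/s0 MISS; vc=[8]
#2 0x6d→b6/s0 L1-HIT; vc=[8]
#3 0x8a→b8/s0 VC-HIT; vc=[6]
#4 0x86→b8/s0 L1-HIT; vc=[6]
#5 0x80→b8/s0 L1-HIT; vc=[6]
#6 0x6d→b6/s0 VC-HIT; vc=[8]
#7 0x65→b6/s0 L1-HIT; vc=[8]
#8 0x81→b8/s0 VC-HIT; vc=[6]
#9 0x8f→b8/s0 L1-HIT; vc=[6]
#10 0x61→b6/s0 VC-HIT; vc=[8]
#11 0x64→b6/s0 L1-HIT; vc=[8]
#12 0x60→b6/s0 L1-HIT; vc=[8]
#13 0x87→b8/s0 VC-HIT; vc=[6]
#14 0x6a→b6/s0 VC-HIT; vc=[8]

MISSES = 2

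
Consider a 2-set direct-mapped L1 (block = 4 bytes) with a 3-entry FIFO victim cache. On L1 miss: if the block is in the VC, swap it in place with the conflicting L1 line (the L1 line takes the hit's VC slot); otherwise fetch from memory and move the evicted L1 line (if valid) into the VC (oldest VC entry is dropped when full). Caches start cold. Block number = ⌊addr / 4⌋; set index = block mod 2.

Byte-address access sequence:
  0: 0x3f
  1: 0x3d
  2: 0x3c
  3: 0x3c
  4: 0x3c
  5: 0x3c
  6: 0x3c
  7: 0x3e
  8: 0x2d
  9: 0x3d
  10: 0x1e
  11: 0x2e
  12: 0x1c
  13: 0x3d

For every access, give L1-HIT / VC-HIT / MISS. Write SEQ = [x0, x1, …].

  [0] addr=0x3f blk=15 s=1: MISS | VC []
  [1] addr=0x3d blk=15 s=1: L1-HIT | VC []
  [2] addr=0x3c blk=15 s=1: L1-HIT | VC []
  [3] addr=0x3c blk=15 s=1: L1-HIT | VC []
  [4] addr=0x3c blk=15 s=1: L1-HIT | VC []
  [5] addr=0x3c blk=15 s=1: L1-HIT | VC []
  [6] addr=0x3c blk=15 s=1: L1-HIT | VC []
  [7] addr=0x3e blk=15 s=1: L1-HIT | VC []
  [8] addr=0x2d blk=11 s=1: MISS | VC [15]
  [9] addr=0x3d blk=15 s=1: VC-HIT | VC [11]
  [10] addr=0x1e blk=7 s=1: MISS | VC [11, 15]
  [11] addr=0x2e blk=11 s=1: VC-HIT | VC [7, 15]
  [12] addr=0x1c blk=7 s=1: VC-HIT | VC [11, 15]
  [13] addr=0x3d blk=15 s=1: VC-HIT | VC [11, 7]

SEQ = [MISS, L1-HIT, L1-HIT, L1-HIT, L1-HIT, L1-HIT, L1-HIT, L1-HIT, MISS, VC-HIT, MISS, VC-HIT, VC-HIT, VC-HIT]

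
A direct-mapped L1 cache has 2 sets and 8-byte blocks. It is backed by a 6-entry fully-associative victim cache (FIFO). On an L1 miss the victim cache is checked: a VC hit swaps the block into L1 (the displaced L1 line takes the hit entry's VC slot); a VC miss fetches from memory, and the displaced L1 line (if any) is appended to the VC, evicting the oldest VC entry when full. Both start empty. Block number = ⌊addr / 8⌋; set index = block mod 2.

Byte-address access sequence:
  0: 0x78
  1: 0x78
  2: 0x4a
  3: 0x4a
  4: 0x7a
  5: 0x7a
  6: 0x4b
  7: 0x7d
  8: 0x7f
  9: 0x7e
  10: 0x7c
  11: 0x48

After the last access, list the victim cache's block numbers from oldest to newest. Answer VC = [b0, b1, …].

#0 0x78→b15/s1 MISS; vc=[]
#1 0x78→b15/s1 L1-HIT; vc=[]
#2 0x4a→b9/s1 MISS; vc=[15]
#3 0x4a→b9/s1 L1-HIT; vc=[15]
#4 0x7a→b15/s1 VC-HIT; vc=[9]
#5 0x7a→b15/s1 L1-HIT; vc=[9]
#6 0x4b→b9/s1 VC-HIT; vc=[15]
#7 0x7d→b15/s1 VC-HIT; vc=[9]
#8 0x7f→b15/s1 L1-HIT; vc=[9]
#9 0x7e→b15/s1 L1-HIT; vc=[9]
#10 0x7c→b15/s1 L1-HIT; vc=[9]
#11 0x48→b9/s1 VC-HIT; vc=[15]

VC = [15]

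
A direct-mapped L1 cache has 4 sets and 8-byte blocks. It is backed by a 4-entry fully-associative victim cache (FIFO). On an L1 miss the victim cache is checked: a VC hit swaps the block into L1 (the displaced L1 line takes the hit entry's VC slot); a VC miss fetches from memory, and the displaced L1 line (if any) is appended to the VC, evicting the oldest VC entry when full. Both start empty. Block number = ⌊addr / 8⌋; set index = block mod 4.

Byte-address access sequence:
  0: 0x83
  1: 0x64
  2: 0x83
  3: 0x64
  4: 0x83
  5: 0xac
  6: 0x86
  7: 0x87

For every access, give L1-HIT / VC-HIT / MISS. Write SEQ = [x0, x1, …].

SEQ = [MISS, MISS, VC-HIT, VC-HIT, VC-HIT, MISS, L1-HIT, L1-HIT]

  [0] addr=0x83 blk=16 s=0: MISS | VC []
  [1] addr=0x64 blk=12 s=0: MISS | VC [16]
  [2] addr=0x83 blk=16 s=0: VC-HIT | VC [12]
  [3] addr=0x64 blk=12 s=0: VC-HIT | VC [16]
  [4] addr=0x83 blk=16 s=0: VC-HIT | VC [12]
  [5] addr=0xac blk=21 s=1: MISS | VC [12]
  [6] addr=0x86 blk=16 s=0: L1-HIT | VC [12]
  [7] addr=0x87 blk=16 s=0: L1-HIT | VC [12]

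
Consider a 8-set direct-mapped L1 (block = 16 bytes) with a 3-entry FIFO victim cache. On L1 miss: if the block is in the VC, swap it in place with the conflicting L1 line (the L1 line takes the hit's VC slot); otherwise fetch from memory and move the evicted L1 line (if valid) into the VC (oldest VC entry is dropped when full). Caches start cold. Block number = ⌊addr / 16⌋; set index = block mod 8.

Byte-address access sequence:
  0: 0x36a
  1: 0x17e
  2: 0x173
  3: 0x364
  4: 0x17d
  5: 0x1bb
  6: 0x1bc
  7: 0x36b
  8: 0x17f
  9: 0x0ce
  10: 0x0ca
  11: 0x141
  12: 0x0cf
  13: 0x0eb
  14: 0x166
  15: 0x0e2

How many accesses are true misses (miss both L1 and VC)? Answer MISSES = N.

MISSES = 7

#0 0x36a→b54/s6 MISS; vc=[]
#1 0x17e→b23/s7 MISS; vc=[]
#2 0x173→b23/s7 L1-HIT; vc=[]
#3 0x364→b54/s6 L1-HIT; vc=[]
#4 0x17d→b23/s7 L1-HIT; vc=[]
#5 0x1bb→b27/s3 MISS; vc=[]
#6 0x1bc→b27/s3 L1-HIT; vc=[]
#7 0x36b→b54/s6 L1-HIT; vc=[]
#8 0x17f→b23/s7 L1-HIT; vc=[]
#9 0xce→b12/s4 MISS; vc=[]
#10 0xca→b12/s4 L1-HIT; vc=[]
#11 0x141→b20/s4 MISS; vc=[12]
#12 0xcf→b12/s4 VC-HIT; vc=[20]
#13 0xeb→b14/s6 MISS; vc=[20,54]
#14 0x166→b22/s6 MISS; vc=[20,54,14]
#15 0xe2→b14/s6 VC-HIT; vc=[20,54,22]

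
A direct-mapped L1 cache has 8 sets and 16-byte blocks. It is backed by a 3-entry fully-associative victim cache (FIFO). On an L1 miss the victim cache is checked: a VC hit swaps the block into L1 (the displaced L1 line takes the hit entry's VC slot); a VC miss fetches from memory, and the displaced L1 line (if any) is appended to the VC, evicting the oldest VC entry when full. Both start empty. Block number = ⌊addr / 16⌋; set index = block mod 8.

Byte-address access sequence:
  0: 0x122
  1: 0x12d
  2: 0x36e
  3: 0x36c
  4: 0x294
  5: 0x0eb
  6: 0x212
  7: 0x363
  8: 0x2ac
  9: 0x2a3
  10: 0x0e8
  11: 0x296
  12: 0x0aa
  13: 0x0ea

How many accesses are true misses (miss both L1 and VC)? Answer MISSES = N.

MISSES = 7

  [0] addr=0x122 blk=18 s=2: MISS | VC []
  [1] addr=0x12d blk=18 s=2: L1-HIT | VC []
  [2] addr=0x36e blk=54 s=6: MISS | VC []
  [3] addr=0x36c blk=54 s=6: L1-HIT | VC []
  [4] addr=0x294 blk=41 s=1: MISS | VC []
  [5] addr=0xeb blk=14 s=6: MISS | VC [54]
  [6] addr=0x212 blk=33 s=1: MISS | VC [54, 41]
  [7] addr=0x363 blk=54 s=6: VC-HIT | VC [14, 41]
  [8] addr=0x2ac blk=42 s=2: MISS | VC [14, 41, 18]
  [9] addr=0x2a3 blk=42 s=2: L1-HIT | VC [14, 41, 18]
  [10] addr=0xe8 blk=14 s=6: VC-HIT | VC [54, 41, 18]
  [11] addr=0x296 blk=41 s=1: VC-HIT | VC [54, 33, 18]
  [12] addr=0xaa blk=10 s=2: MISS | VC [33, 18, 42]
  [13] addr=0xea blk=14 s=6: L1-HIT | VC [33, 18, 42]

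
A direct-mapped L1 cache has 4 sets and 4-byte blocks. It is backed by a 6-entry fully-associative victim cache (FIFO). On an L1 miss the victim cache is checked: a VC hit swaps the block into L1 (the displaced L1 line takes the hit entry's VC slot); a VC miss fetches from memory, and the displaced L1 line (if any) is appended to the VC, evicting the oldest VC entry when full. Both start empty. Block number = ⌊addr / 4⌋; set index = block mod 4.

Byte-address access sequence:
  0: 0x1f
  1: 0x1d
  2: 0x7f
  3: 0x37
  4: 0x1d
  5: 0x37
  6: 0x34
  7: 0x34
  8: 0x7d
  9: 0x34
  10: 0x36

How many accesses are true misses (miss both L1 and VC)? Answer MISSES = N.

MISSES = 3

0: 0x1f (blk 7, set 3) → MISS  vc=[]
1: 0x1d (blk 7, set 3) → L1-HIT  vc=[]
2: 0x7f (blk 31, set 3) → MISS  vc=[7]
3: 0x37 (blk 13, set 1) → MISS  vc=[7]
4: 0x1d (blk 7, set 3) → VC-HIT  vc=[31]
5: 0x37 (blk 13, set 1) → L1-HIT  vc=[31]
6: 0x34 (blk 13, set 1) → L1-HIT  vc=[31]
7: 0x34 (blk 13, set 1) → L1-HIT  vc=[31]
8: 0x7d (blk 31, set 3) → VC-HIT  vc=[7]
9: 0x34 (blk 13, set 1) → L1-HIT  vc=[7]
10: 0x36 (blk 13, set 1) → L1-HIT  vc=[7]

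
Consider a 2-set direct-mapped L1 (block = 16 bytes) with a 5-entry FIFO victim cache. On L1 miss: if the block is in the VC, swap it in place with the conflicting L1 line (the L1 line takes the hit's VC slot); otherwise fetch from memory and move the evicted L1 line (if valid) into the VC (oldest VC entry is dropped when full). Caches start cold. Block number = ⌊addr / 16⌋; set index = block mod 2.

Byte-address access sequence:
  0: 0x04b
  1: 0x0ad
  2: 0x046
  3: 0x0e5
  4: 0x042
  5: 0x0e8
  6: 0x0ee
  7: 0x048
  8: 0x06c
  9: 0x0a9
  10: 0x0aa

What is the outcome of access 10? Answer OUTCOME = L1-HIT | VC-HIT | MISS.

OUTCOME = L1-HIT

0: 0x4b (blk 4, set 0) → MISS  vc=[]
1: 0xad (blk 10, set 0) → MISS  vc=[4]
2: 0x46 (blk 4, set 0) → VC-HIT  vc=[10]
3: 0xe5 (blk 14, set 0) → MISS  vc=[10, 4]
4: 0x42 (blk 4, set 0) → VC-HIT  vc=[10, 14]
5: 0xe8 (blk 14, set 0) → VC-HIT  vc=[10, 4]
6: 0xee (blk 14, set 0) → L1-HIT  vc=[10, 4]
7: 0x48 (blk 4, set 0) → VC-HIT  vc=[10, 14]
8: 0x6c (blk 6, set 0) → MISS  vc=[10, 14, 4]
9: 0xa9 (blk 10, set 0) → VC-HIT  vc=[6, 14, 4]
10: 0xaa (blk 10, set 0) → L1-HIT  vc=[6, 14, 4]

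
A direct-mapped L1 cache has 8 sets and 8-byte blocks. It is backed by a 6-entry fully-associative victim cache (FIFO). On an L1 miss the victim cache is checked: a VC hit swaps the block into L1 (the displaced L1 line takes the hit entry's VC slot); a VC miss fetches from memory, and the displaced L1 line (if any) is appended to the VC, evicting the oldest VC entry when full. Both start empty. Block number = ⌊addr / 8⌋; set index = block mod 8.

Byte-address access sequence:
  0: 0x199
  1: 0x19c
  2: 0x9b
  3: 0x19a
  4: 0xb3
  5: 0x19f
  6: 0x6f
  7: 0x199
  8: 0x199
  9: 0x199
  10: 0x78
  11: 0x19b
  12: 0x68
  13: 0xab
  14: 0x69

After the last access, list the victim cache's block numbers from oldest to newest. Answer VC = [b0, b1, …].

#0 0x199→b51/s3 MISS; vc=[]
#1 0x19c→b51/s3 L1-HIT; vc=[]
#2 0x9b→b19/s3 MISS; vc=[51]
#3 0x19a→b51/s3 VC-HIT; vc=[19]
#4 0xb3→b22/s6 MISS; vc=[19]
#5 0x19f→b51/s3 L1-HIT; vc=[19]
#6 0x6f→b13/s5 MISS; vc=[19]
#7 0x199→b51/s3 L1-HIT; vc=[19]
#8 0x199→b51/s3 L1-HIT; vc=[19]
#9 0x199→b51/s3 L1-HIT; vc=[19]
#10 0x78→b15/s7 MISS; vc=[19]
#11 0x19b→b51/s3 L1-HIT; vc=[19]
#12 0x68→b13/s5 L1-HIT; vc=[19]
#13 0xab→b21/s5 MISS; vc=[19,13]
#14 0x69→b13/s5 VC-HIT; vc=[19,21]

VC = [19, 21]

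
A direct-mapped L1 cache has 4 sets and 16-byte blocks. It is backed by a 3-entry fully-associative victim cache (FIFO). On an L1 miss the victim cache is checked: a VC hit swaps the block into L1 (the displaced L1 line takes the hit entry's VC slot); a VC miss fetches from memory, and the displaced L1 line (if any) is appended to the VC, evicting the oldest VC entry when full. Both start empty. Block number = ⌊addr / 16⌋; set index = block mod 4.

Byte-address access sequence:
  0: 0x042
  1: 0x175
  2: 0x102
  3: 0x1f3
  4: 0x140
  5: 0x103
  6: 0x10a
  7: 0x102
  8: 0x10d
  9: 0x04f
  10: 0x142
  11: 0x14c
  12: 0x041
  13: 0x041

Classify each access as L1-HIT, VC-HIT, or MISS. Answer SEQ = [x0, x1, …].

0: 0x42 (blk 4, set 0) → MISS  vc=[]
1: 0x175 (blk 23, set 3) → MISS  vc=[]
2: 0x102 (blk 16, set 0) → MISS  vc=[4]
3: 0x1f3 (blk 31, set 3) → MISS  vc=[4, 23]
4: 0x140 (blk 20, set 0) → MISS  vc=[4, 23, 16]
5: 0x103 (blk 16, set 0) → VC-HIT  vc=[4, 23, 20]
6: 0x10a (blk 16, set 0) → L1-HIT  vc=[4, 23, 20]
7: 0x102 (blk 16, set 0) → L1-HIT  vc=[4, 23, 20]
8: 0x10d (blk 16, set 0) → L1-HIT  vc=[4, 23, 20]
9: 0x4f (blk 4, set 0) → VC-HIT  vc=[16, 23, 20]
10: 0x142 (blk 20, set 0) → VC-HIT  vc=[16, 23, 4]
11: 0x14c (blk 20, set 0) → L1-HIT  vc=[16, 23, 4]
12: 0x41 (blk 4, set 0) → VC-HIT  vc=[16, 23, 20]
13: 0x41 (blk 4, set 0) → L1-HIT  vc=[16, 23, 20]

SEQ = [MISS, MISS, MISS, MISS, MISS, VC-HIT, L1-HIT, L1-HIT, L1-HIT, VC-HIT, VC-HIT, L1-HIT, VC-HIT, L1-HIT]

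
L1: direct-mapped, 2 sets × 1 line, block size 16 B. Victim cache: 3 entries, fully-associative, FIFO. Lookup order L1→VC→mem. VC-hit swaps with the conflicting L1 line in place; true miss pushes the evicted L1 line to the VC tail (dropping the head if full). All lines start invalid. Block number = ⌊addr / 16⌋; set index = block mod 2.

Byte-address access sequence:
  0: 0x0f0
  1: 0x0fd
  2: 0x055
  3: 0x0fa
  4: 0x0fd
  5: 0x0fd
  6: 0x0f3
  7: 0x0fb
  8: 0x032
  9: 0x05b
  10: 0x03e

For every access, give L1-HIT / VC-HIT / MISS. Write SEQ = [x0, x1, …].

#0 0xf0→b15/s1 MISS; vc=[]
#1 0xfd→b15/s1 L1-HIT; vc=[]
#2 0x55→b5/s1 MISS; vc=[15]
#3 0xfa→b15/s1 VC-HIT; vc=[5]
#4 0xfd→b15/s1 L1-HIT; vc=[5]
#5 0xfd→b15/s1 L1-HIT; vc=[5]
#6 0xf3→b15/s1 L1-HIT; vc=[5]
#7 0xfb→b15/s1 L1-HIT; vc=[5]
#8 0x32→b3/s1 MISS; vc=[5,15]
#9 0x5b→b5/s1 VC-HIT; vc=[3,15]
#10 0x3e→b3/s1 VC-HIT; vc=[5,15]

SEQ = [MISS, L1-HIT, MISS, VC-HIT, L1-HIT, L1-HIT, L1-HIT, L1-HIT, MISS, VC-HIT, VC-HIT]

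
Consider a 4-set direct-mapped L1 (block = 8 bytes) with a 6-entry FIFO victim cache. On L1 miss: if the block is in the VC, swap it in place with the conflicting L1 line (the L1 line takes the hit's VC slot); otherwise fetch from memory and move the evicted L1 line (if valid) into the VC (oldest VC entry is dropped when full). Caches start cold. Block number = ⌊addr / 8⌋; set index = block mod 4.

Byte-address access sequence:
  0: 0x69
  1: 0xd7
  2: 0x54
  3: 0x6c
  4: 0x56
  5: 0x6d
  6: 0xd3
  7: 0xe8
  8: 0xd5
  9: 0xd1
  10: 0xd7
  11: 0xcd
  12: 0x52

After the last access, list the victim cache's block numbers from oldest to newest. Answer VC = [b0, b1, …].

VC = [26, 13, 29]

0: 0x69 (blk 13, set 1) → MISS  vc=[]
1: 0xd7 (blk 26, set 2) → MISS  vc=[]
2: 0x54 (blk 10, set 2) → MISS  vc=[26]
3: 0x6c (blk 13, set 1) → L1-HIT  vc=[26]
4: 0x56 (blk 10, set 2) → L1-HIT  vc=[26]
5: 0x6d (blk 13, set 1) → L1-HIT  vc=[26]
6: 0xd3 (blk 26, set 2) → VC-HIT  vc=[10]
7: 0xe8 (blk 29, set 1) → MISS  vc=[10, 13]
8: 0xd5 (blk 26, set 2) → L1-HIT  vc=[10, 13]
9: 0xd1 (blk 26, set 2) → L1-HIT  vc=[10, 13]
10: 0xd7 (blk 26, set 2) → L1-HIT  vc=[10, 13]
11: 0xcd (blk 25, set 1) → MISS  vc=[10, 13, 29]
12: 0x52 (blk 10, set 2) → VC-HIT  vc=[26, 13, 29]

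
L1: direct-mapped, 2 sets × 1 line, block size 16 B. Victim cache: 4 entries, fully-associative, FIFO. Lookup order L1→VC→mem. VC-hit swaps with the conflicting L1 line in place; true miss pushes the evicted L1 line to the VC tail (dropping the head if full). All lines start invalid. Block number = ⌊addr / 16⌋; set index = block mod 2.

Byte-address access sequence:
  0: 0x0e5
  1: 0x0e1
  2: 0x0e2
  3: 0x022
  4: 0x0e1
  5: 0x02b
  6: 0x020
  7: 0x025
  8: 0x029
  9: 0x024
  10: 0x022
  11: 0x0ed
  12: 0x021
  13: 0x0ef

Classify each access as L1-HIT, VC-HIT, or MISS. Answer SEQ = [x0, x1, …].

  [0] addr=0xe5 blk=14 s=0: MISS | VC []
  [1] addr=0xe1 blk=14 s=0: L1-HIT | VC []
  [2] addr=0xe2 blk=14 s=0: L1-HIT | VC []
  [3] addr=0x22 blk=2 s=0: MISS | VC [14]
  [4] addr=0xe1 blk=14 s=0: VC-HIT | VC [2]
  [5] addr=0x2b blk=2 s=0: VC-HIT | VC [14]
  [6] addr=0x20 blk=2 s=0: L1-HIT | VC [14]
  [7] addr=0x25 blk=2 s=0: L1-HIT | VC [14]
  [8] addr=0x29 blk=2 s=0: L1-HIT | VC [14]
  [9] addr=0x24 blk=2 s=0: L1-HIT | VC [14]
  [10] addr=0x22 blk=2 s=0: L1-HIT | VC [14]
  [11] addr=0xed blk=14 s=0: VC-HIT | VC [2]
  [12] addr=0x21 blk=2 s=0: VC-HIT | VC [14]
  [13] addr=0xef blk=14 s=0: VC-HIT | VC [2]

SEQ = [MISS, L1-HIT, L1-HIT, MISS, VC-HIT, VC-HIT, L1-HIT, L1-HIT, L1-HIT, L1-HIT, L1-HIT, VC-HIT, VC-HIT, VC-HIT]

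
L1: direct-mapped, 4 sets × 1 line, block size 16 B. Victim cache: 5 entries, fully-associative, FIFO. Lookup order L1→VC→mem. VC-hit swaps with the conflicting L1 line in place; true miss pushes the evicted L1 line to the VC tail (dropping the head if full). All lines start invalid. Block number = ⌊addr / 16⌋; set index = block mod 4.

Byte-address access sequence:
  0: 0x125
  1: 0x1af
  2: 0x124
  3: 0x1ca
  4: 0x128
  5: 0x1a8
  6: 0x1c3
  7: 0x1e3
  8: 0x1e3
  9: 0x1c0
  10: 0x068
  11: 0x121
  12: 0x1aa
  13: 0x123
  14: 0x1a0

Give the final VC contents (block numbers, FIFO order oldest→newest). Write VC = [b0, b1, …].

VC = [6, 18, 30]

#0 0x125→b18/s2 MISS; vc=[]
#1 0x1af→b26/s2 MISS; vc=[18]
#2 0x124→b18/s2 VC-HIT; vc=[26]
#3 0x1ca→b28/s0 MISS; vc=[26]
#4 0x128→b18/s2 L1-HIT; vc=[26]
#5 0x1a8→b26/s2 VC-HIT; vc=[18]
#6 0x1c3→b28/s0 L1-HIT; vc=[18]
#7 0x1e3→b30/s2 MISS; vc=[18,26]
#8 0x1e3→b30/s2 L1-HIT; vc=[18,26]
#9 0x1c0→b28/s0 L1-HIT; vc=[18,26]
#10 0x68→b6/s2 MISS; vc=[18,26,30]
#11 0x121→b18/s2 VC-HIT; vc=[6,26,30]
#12 0x1aa→b26/s2 VC-HIT; vc=[6,18,30]
#13 0x123→b18/s2 VC-HIT; vc=[6,26,30]
#14 0x1a0→b26/s2 VC-HIT; vc=[6,18,30]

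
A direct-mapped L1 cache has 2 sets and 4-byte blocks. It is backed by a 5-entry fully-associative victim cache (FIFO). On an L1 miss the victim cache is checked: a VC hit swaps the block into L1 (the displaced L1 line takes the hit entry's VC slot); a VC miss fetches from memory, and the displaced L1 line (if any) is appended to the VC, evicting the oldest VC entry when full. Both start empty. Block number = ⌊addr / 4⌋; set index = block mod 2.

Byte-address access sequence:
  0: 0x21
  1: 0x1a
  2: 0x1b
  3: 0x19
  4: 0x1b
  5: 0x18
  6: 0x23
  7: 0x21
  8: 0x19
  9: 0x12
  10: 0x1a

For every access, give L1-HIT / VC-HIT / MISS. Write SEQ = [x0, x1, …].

  [0] addr=0x21 blk=8 s=0: MISS | VC []
  [1] addr=0x1a blk=6 s=0: MISS | VC [8]
  [2] addr=0x1b blk=6 s=0: L1-HIT | VC [8]
  [3] addr=0x19 blk=6 s=0: L1-HIT | VC [8]
  [4] addr=0x1b blk=6 s=0: L1-HIT | VC [8]
  [5] addr=0x18 blk=6 s=0: L1-HIT | VC [8]
  [6] addr=0x23 blk=8 s=0: VC-HIT | VC [6]
  [7] addr=0x21 blk=8 s=0: L1-HIT | VC [6]
  [8] addr=0x19 blk=6 s=0: VC-HIT | VC [8]
  [9] addr=0x12 blk=4 s=0: MISS | VC [8, 6]
  [10] addr=0x1a blk=6 s=0: VC-HIT | VC [8, 4]

SEQ = [MISS, MISS, L1-HIT, L1-HIT, L1-HIT, L1-HIT, VC-HIT, L1-HIT, VC-HIT, MISS, VC-HIT]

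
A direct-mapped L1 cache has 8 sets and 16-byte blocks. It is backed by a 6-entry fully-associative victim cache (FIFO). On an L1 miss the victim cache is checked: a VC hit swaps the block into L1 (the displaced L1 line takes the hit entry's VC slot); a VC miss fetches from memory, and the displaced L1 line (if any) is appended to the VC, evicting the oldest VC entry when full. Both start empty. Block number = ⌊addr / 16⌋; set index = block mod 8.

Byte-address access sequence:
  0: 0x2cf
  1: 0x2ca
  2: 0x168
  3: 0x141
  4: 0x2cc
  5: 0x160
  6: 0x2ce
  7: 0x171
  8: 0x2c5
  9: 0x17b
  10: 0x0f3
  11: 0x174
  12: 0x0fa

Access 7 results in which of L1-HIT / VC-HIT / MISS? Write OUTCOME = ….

0: 0x2cf (blk 44, set 4) → MISS  vc=[]
1: 0x2ca (blk 44, set 4) → L1-HIT  vc=[]
2: 0x168 (blk 22, set 6) → MISS  vc=[]
3: 0x141 (blk 20, set 4) → MISS  vc=[44]
4: 0x2cc (blk 44, set 4) → VC-HIT  vc=[20]
5: 0x160 (blk 22, set 6) → L1-HIT  vc=[20]
6: 0x2ce (blk 44, set 4) → L1-HIT  vc=[20]
7: 0x171 (blk 23, set 7) → MISS  vc=[20]
8: 0x2c5 (blk 44, set 4) → L1-HIT  vc=[20]
9: 0x17b (blk 23, set 7) → L1-HIT  vc=[20]
10: 0xf3 (blk 15, set 7) → MISS  vc=[20, 23]
11: 0x174 (blk 23, set 7) → VC-HIT  vc=[20, 15]
12: 0xfa (blk 15, set 7) → VC-HIT  vc=[20, 23]

OUTCOME = MISS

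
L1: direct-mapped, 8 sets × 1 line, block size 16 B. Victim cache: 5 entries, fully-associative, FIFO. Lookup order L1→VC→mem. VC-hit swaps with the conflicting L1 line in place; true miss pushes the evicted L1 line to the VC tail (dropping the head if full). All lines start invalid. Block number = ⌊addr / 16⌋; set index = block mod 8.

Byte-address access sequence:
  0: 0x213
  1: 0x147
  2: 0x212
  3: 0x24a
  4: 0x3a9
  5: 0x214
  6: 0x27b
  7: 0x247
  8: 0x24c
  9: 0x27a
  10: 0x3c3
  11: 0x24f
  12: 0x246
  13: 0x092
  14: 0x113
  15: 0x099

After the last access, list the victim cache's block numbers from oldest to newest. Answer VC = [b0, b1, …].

  [0] addr=0x213 blk=33 s=1: MISS | VC []
  [1] addr=0x147 blk=20 s=4: MISS | VC []
  [2] addr=0x212 blk=33 s=1: L1-HIT | VC []
  [3] addr=0x24a blk=36 s=4: MISS | VC [20]
  [4] addr=0x3a9 blk=58 s=2: MISS | VC [20]
  [5] addr=0x214 blk=33 s=1: L1-HIT | VC [20]
  [6] addr=0x27b blk=39 s=7: MISS | VC [20]
  [7] addr=0x247 blk=36 s=4: L1-HIT | VC [20]
  [8] addr=0x24c blk=36 s=4: L1-HIT | VC [20]
  [9] addr=0x27a blk=39 s=7: L1-HIT | VC [20]
  [10] addr=0x3c3 blk=60 s=4: MISS | VC [20, 36]
  [11] addr=0x24f blk=36 s=4: VC-HIT | VC [20, 60]
  [12] addr=0x246 blk=36 s=4: L1-HIT | VC [20, 60]
  [13] addr=0x92 blk=9 s=1: MISS | VC [20, 60, 33]
  [14] addr=0x113 blk=17 s=1: MISS | VC [20, 60, 33, 9]
  [15] addr=0x99 blk=9 s=1: VC-HIT | VC [20, 60, 33, 17]

VC = [20, 60, 33, 17]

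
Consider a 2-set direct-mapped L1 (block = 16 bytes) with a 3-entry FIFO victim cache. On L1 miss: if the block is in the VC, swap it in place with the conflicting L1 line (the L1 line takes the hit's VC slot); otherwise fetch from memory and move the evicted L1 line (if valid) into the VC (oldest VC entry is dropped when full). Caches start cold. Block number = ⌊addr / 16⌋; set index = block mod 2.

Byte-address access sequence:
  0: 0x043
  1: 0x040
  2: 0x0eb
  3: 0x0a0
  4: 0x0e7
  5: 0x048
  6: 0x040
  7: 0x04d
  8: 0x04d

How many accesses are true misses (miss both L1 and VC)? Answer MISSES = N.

  [0] addr=0x43 blk=4 s=0: MISS | VC []
  [1] addr=0x40 blk=4 s=0: L1-HIT | VC []
  [2] addr=0xeb blk=14 s=0: MISS | VC [4]
  [3] addr=0xa0 blk=10 s=0: MISS | VC [4, 14]
  [4] addr=0xe7 blk=14 s=0: VC-HIT | VC [4, 10]
  [5] addr=0x48 blk=4 s=0: VC-HIT | VC [14, 10]
  [6] addr=0x40 blk=4 s=0: L1-HIT | VC [14, 10]
  [7] addr=0x4d blk=4 s=0: L1-HIT | VC [14, 10]
  [8] addr=0x4d blk=4 s=0: L1-HIT | VC [14, 10]

MISSES = 3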